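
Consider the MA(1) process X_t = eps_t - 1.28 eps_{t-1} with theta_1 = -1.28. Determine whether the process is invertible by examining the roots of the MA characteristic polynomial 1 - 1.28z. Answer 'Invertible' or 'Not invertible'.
\text{Not invertible}

The MA(q) characteristic polynomial is P(z) = 1 - 1.28z.
Invertibility requires all roots to lie outside the unit circle, i.e. |z| > 1 for every root.
This is linear in z: 1 + (-1.28) z = 0  =>  z = -1/(-1.28) = 0.78125,  |z| = 0.78125.
Moduli of all roots: 0.7812.
All moduli strictly greater than 1? No.
Verdict: Not invertible.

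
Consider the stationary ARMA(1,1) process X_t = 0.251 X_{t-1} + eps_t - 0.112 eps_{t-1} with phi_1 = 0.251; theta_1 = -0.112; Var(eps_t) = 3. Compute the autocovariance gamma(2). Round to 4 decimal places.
\gamma(2) = 0.1086

Multiply the model equation by X_{t-k} and take expectations. With theta_0 = psi_0 = 1 and psi_j the MA(infinity) weights, this gives
  gamma(k) - sum_i phi_i gamma(k-i) = c_k,
  c_k = sigma^2 * sum_{j=k..q} theta_j psi_{j-k}   (c_k = 0 for k > q),
using gamma(-m) = gamma(m).
psi-weights needed (psi_j = theta_j + sum_i phi_i psi_{j-i}):
  psi_1 = theta_1 + phi_1 = -0.112 + (0.251) = 0.139
Right-hand sides:
  c_0 = sigma^2 (1 + theta_1 psi_1) = 3 * (1 + (-0.112)(0.139)) = 3 * 0.984432 = 2.953296
  c_1 = sigma^2 theta_1 = 3 * (-0.112) = -0.336
  c_2 = 0
Equations for k = 0 and k = 1 (AR order 1):
  gamma(0) = phi_1 gamma(1) + c_0
  gamma(1) = phi_1 gamma(0) + c_1
Substituting the second into the first: gamma(0) (1 - phi_1^2) = c_0 + phi_1 c_1, so
  gamma(0) = (c_0 + phi_1 c_1) / (1 - phi_1^2) = (2.953296 + (0.251)(-0.336)) / (1 - (0.251)^2) = 2.86896 / 0.936999 = 3.06186.
  gamma(1) = phi_1 gamma(0) + c_1 = (0.251)(3.06186) + (-0.336) = 0.432527.
For k = 2 (> q): gamma(2) = phi_1 gamma(1) = (0.251)(0.432527) = 0.108564.
Therefore gamma(2) = 0.1086 (to 4 decimal places).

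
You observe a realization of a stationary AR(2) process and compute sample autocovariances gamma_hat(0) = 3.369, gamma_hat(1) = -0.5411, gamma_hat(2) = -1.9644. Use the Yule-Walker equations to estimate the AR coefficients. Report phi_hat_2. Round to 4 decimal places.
\hat\phi_{2} = -0.6250

The Yule-Walker equations for an AR(p) process read, in matrix form,
  Gamma_p phi = r_p,   with   (Gamma_p)_{ij} = gamma(|i - j|),
                       (r_p)_i = gamma(i),   i,j = 1..p.
Substitute the sample gammas (Toeplitz matrix and right-hand side of size 2):
  Gamma_p = [[3.369, -0.5411], [-0.5411, 3.369]]
  r_p     = [-0.5411, -1.9644]
Written out:
  3.369 phi_1 - 0.5411 phi_2 = -0.5411
  -0.5411 phi_1 + 3.369 phi_2 = -1.9644
Solve by Cramer's rule:
  det = gamma(0)^2 - gamma(1)^2 = (3.369)^2 - (-0.5411)^2 = 11.350161 - 0.29278921 = 11.05737179
  phi_hat_1 = [gamma(1) gamma(0) - gamma(1) gamma(2)] / det = [(-0.5411)(3.369) - (-0.5411)(-1.9644)] / 11.05737179 = -2.88590274 / 11.05737179 = -0.261
  phi_hat_2 = [gamma(0) gamma(2) - gamma(1)^2] / det = [(3.369)(-1.9644) - (-0.5411)^2] / 11.05737179 = -6.91085281 / 11.05737179 = -0.625
So phi_hat = [-0.2610, -0.6250].
Therefore phi_hat_2 = -0.6250.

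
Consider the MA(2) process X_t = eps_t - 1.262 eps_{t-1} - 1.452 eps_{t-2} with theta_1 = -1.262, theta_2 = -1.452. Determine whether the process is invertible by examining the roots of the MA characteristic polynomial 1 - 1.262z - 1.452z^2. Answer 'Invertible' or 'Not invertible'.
\text{Not invertible}

The MA(q) characteristic polynomial is P(z) = 1 - 1.262z - 1.452z^2.
Invertibility requires all roots to lie outside the unit circle, i.e. |z| > 1 for every root.
Set 1 + (-1.262) z + (-1.452) z^2 = 0, i.e. a z^2 + b z + c = 0 with a = -1.452, b = -1.262, c = 1.
Discriminant D = b^2 - 4ac = (-1.262)^2 - 4*(-1.452)*1 = 1.592644 - (-5.808) = 7.400644.
D >= 0, so the roots are real: z = (-b +/- sqrt(D)) / (2a) = (1.262 +/- 2.720412) / (-2.904).
  z_1 = (1.262 + 2.720412) / (-2.904) = -1.3714,   |z_1| = 1.3714.
  z_2 = (1.262 - 2.720412) / (-2.904) = 0.5022,   |z_2| = 0.5022.
Moduli of all roots: 1.3714, 0.5022.
All moduli strictly greater than 1? No.
Verdict: Not invertible.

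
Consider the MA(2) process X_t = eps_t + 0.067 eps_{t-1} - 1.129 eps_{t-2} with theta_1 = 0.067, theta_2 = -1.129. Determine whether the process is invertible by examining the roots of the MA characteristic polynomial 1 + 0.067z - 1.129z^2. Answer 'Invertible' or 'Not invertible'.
\text{Not invertible}

The MA(q) characteristic polynomial is P(z) = 1 + 0.067z - 1.129z^2.
Invertibility requires all roots to lie outside the unit circle, i.e. |z| > 1 for every root.
Set 1 + (0.067) z + (-1.129) z^2 = 0, i.e. a z^2 + b z + c = 0 with a = -1.129, b = 0.067, c = 1.
Discriminant D = b^2 - 4ac = (0.067)^2 - 4*(-1.129)*1 = 0.004489 - (-4.516) = 4.520489.
D >= 0, so the roots are real: z = (-b +/- sqrt(D)) / (2a) = (-0.067 +/- 2.126144) / (-2.258).
  z_1 = (-0.067 + 2.126144) / (-2.258) = -0.9119,   |z_1| = 0.9119.
  z_2 = (-0.067 - 2.126144) / (-2.258) = 0.9713,   |z_2| = 0.9713.
Moduli of all roots: 0.9119, 0.9713.
All moduli strictly greater than 1? No.
Verdict: Not invertible.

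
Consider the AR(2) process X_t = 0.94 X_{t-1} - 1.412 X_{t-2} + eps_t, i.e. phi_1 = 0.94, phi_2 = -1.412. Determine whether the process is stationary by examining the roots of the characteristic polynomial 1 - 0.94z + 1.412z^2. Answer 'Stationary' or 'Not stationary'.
\text{Not stationary}

The AR(p) characteristic polynomial is P(z) = 1 - 0.94z + 1.412z^2.
Stationarity requires all roots to lie outside the unit circle, i.e. |z| > 1 for every root.
Set 1 + (-0.94) z + (1.412) z^2 = 0, i.e. a z^2 + b z + c = 0 with a = 1.412, b = -0.94, c = 1.
Discriminant D = b^2 - 4ac = (-0.94)^2 - 4*(1.412)*1 = 0.8836 - (5.648) = -4.7644.
D < 0, so the roots are the complex-conjugate pair z = (-b +/- i sqrt(-D)) / (2a) = 0.3329 +/- 0.7729i.
For a conjugate pair |z|^2 = z * conj(z) = (product of roots) = c/a = 1/(1.412) = 0.708215, so |z| = sqrt(0.708215) = 0.8416 for both roots.
Moduli of all roots: 0.8416, 0.8416.
All moduli strictly greater than 1? No.
Verdict: Not stationary.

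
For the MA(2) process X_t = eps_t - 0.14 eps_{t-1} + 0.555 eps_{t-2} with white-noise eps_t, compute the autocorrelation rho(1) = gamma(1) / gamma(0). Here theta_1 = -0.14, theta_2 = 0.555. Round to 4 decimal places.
\rho(1) = -0.1640

For an MA(q) process with theta_0 = 1, the autocovariance is
  gamma(k) = sigma^2 * sum_{i=0..q-k} theta_i * theta_{i+k},
and rho(k) = gamma(k) / gamma(0). Sigma^2 cancels.
  numerator   = (1)*(-0.14) + (-0.14)*(0.555) = -0.2177.
  denominator = (1)^2 + (-0.14)^2 + (0.555)^2 = 1.327625.
  rho(1) = -0.2177 / 1.327625 = -0.1640.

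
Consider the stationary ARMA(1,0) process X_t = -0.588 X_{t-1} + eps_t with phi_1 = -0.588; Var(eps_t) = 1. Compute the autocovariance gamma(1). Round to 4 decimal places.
\gamma(1) = -0.8987

Multiply the model equation by X_{t-k} and take expectations. With theta_0 = psi_0 = 1 and psi_j the MA(infinity) weights, this gives
  gamma(k) - sum_i phi_i gamma(k-i) = c_k,
  c_k = sigma^2 * sum_{j=k..q} theta_j psi_{j-k}   (c_k = 0 for k > q),
using gamma(-m) = gamma(m).
Pure AR (q = 0): c_0 = sigma^2 = 1, c_k = 0 for k >= 1.
Equations for k = 0 and k = 1 (AR order 1):
  gamma(0) = phi_1 gamma(1) + c_0
  gamma(1) = phi_1 gamma(0) + c_1
Substituting the second into the first: gamma(0) (1 - phi_1^2) = c_0 + phi_1 c_1, so
  gamma(0) = c_0 / (1 - phi_1^2) = 1 / (1 - (-0.588)^2) = 1 / 0.654256 = 1.528454.
  gamma(1) = phi_1 gamma(0) = (-0.588)(1.528454) = -0.898731.
Therefore gamma(1) = -0.8987 (to 4 decimal places).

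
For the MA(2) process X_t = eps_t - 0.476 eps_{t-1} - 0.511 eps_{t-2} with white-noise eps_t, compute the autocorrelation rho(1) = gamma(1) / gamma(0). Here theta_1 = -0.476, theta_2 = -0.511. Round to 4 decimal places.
\rho(1) = -0.1565

For an MA(q) process with theta_0 = 1, the autocovariance is
  gamma(k) = sigma^2 * sum_{i=0..q-k} theta_i * theta_{i+k},
and rho(k) = gamma(k) / gamma(0). Sigma^2 cancels.
  numerator   = (1)*(-0.476) + (-0.476)*(-0.511) = -0.232764.
  denominator = (1)^2 + (-0.476)^2 + (-0.511)^2 = 1.487697.
  rho(1) = -0.232764 / 1.487697 = -0.1565.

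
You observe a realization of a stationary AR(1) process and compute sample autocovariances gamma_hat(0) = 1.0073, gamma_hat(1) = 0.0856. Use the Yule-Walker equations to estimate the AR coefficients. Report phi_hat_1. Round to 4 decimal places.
\hat\phi_{1} = 0.0850

The Yule-Walker equations for an AR(p) process read, in matrix form,
  Gamma_p phi = r_p,   with   (Gamma_p)_{ij} = gamma(|i - j|),
                       (r_p)_i = gamma(i),   i,j = 1..p.
Substitute the sample gammas (Toeplitz matrix and right-hand side of size 1):
  Gamma_p = [[1.0073]]
  r_p     = [0.0856]
With p = 1 this is the single equation gamma(0) phi_1 = gamma(1):
  phi_hat_1 = gamma(1) / gamma(0) = 0.0856 / 1.0073 = 0.0850.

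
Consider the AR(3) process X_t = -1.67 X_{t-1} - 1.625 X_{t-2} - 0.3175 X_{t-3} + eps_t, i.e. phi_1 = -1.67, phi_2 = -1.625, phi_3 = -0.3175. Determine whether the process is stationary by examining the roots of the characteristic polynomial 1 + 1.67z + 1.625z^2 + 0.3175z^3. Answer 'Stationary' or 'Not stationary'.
\text{Not stationary}

The AR(p) characteristic polynomial is P(z) = 1 + 1.67z + 1.625z^2 + 0.3175z^3.
Stationarity requires all roots to lie outside the unit circle, i.e. |z| > 1 for every root.
Degree 3: look for a simple real root z0 first, then factor out (1 - z/z0) and solve the remaining quadratic.
Testing z0 = -4: P(-4) = 1 + (1.67)(-4) + (1.625)(-4)^2 + (0.3175)(-4)^3
  = 1 + (-6.68) + (26) + (-20.32) = 0.  So z_0 = -4 is a root, |z_0| = 4.
Divide out the factor (1 + 0.25 z) = (1 - z/z0) (since 1/z0 = -0.25):
  P(z) = (1 + 0.25 z)(1 + (1.42) z + (1.27) z^2)
  [check: z-coef 1.42 - (-0.25) = 1.67; z^2-coef 1.27 - (-0.25)(1.42) = 1.625; z^3-coef -(-0.25)(1.27) = 0.3175.]
Remaining roots from the quadratic factor 1 + (1.42) z + (1.27) z^2:
  Set 1 + (1.42) z + (1.27) z^2 = 0, i.e. a z^2 + b z + c = 0 with a = 1.27, b = 1.42, c = 1.
  Discriminant D = b^2 - 4ac = (1.42)^2 - 4*(1.27)*1 = 2.0164 - (5.08) = -3.0636.
  D < 0, so the roots are the complex-conjugate pair z = (-b +/- i sqrt(-D)) / (2a) = -0.5591 +/- 0.6891i.
  For a conjugate pair |z|^2 = z * conj(z) = (product of roots) = c/a = 1/(1.27) = 0.787402, so |z| = sqrt(0.787402) = 0.8874 for both roots.
Moduli of all roots: 4.0000, 0.8874, 0.8874.
All moduli strictly greater than 1? No.
Verdict: Not stationary.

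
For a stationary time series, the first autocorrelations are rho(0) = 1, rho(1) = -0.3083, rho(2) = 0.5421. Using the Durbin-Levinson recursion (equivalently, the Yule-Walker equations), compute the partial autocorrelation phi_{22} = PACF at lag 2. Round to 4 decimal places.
\phi_{22} = 0.4940

The PACF at lag k is phi_{kk}, the last component of the solution
to the Yule-Walker system G_k phi = r_k where
  (G_k)_{ij} = rho(|i - j|), (r_k)_i = rho(i), i,j = 1..k.
Equivalently, Durbin-Levinson gives phi_{kk} iteratively:
  phi_{11} = rho(1)
  phi_{kk} = [rho(k) - sum_{j=1..k-1} phi_{k-1,j} rho(k-j)]
            / [1 - sum_{j=1..k-1} phi_{k-1,j} rho(j)],
  phi_{k,j} = phi_{k-1,j} - phi_{kk} phi_{k-1,k-j},  j = 1..k-1.
Step k = 1:
  phi_11 = rho(1) = -0.3083.
Step k = 2:
  phi_22 = [rho(2) - phi_11 rho(1)] / [1 - phi_11 rho(1)] = [0.5421 - (-0.3083)(-0.3083)] / [1 - (-0.3083)(-0.3083)]
         = 0.44705111 / 0.90495111 = 0.494.
Therefore phi_{22} = 0.4940.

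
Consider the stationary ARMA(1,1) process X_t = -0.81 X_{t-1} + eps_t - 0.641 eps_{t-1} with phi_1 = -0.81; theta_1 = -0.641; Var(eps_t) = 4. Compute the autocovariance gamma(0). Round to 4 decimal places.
\gamma(0) = 28.4885

Multiply the model equation by X_{t-k} and take expectations. With theta_0 = psi_0 = 1 and psi_j the MA(infinity) weights, this gives
  gamma(k) - sum_i phi_i gamma(k-i) = c_k,
  c_k = sigma^2 * sum_{j=k..q} theta_j psi_{j-k}   (c_k = 0 for k > q),
using gamma(-m) = gamma(m).
psi-weights needed (psi_j = theta_j + sum_i phi_i psi_{j-i}):
  psi_1 = theta_1 + phi_1 = -0.641 + (-0.81) = -1.451
Right-hand sides:
  c_0 = sigma^2 (1 + theta_1 psi_1) = 4 * (1 + (-0.641)(-1.451)) = 4 * 1.930091 = 7.720364
  c_1 = sigma^2 theta_1 = 4 * (-0.641) = -2.564
  c_2 = 0
Equations for k = 0 and k = 1 (AR order 1):
  gamma(0) = phi_1 gamma(1) + c_0
  gamma(1) = phi_1 gamma(0) + c_1
Substituting the second into the first: gamma(0) (1 - phi_1^2) = c_0 + phi_1 c_1, so
  gamma(0) = (c_0 + phi_1 c_1) / (1 - phi_1^2) = (7.720364 + (-0.81)(-2.564)) / (1 - (-0.81)^2) = 9.797204 / 0.3439 = 28.488526.
Therefore gamma(0) = 28.4885 (to 4 decimal places).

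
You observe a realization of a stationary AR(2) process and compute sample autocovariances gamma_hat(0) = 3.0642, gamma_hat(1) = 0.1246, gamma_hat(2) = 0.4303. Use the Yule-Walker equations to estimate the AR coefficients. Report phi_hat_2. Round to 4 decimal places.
\hat\phi_{2} = 0.1390

The Yule-Walker equations for an AR(p) process read, in matrix form,
  Gamma_p phi = r_p,   with   (Gamma_p)_{ij} = gamma(|i - j|),
                       (r_p)_i = gamma(i),   i,j = 1..p.
Substitute the sample gammas (Toeplitz matrix and right-hand side of size 2):
  Gamma_p = [[3.0642, 0.1246], [0.1246, 3.0642]]
  r_p     = [0.1246, 0.4303]
Written out:
  3.0642 phi_1 + 0.1246 phi_2 = 0.1246
  0.1246 phi_1 + 3.0642 phi_2 = 0.4303
Solve by Cramer's rule:
  det = gamma(0)^2 - gamma(1)^2 = (3.0642)^2 - (0.1246)^2 = 9.38932164 - 0.01552516 = 9.37379648
  phi_hat_1 = [gamma(1) gamma(0) - gamma(1) gamma(2)] / det = [(0.1246)(3.0642) - (0.1246)(0.4303)] / 9.37379648 = 0.32818394 / 9.37379648 = 0.035
  phi_hat_2 = [gamma(0) gamma(2) - gamma(1)^2] / det = [(3.0642)(0.4303) - (0.1246)^2] / 9.37379648 = 1.3030001 / 9.37379648 = 0.139
So phi_hat = [0.0350, 0.1390].
Therefore phi_hat_2 = 0.1390.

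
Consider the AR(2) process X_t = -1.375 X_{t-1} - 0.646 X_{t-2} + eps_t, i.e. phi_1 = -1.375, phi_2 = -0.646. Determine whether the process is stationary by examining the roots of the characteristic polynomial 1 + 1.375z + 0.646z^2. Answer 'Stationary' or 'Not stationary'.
\text{Stationary}

The AR(p) characteristic polynomial is P(z) = 1 + 1.375z + 0.646z^2.
Stationarity requires all roots to lie outside the unit circle, i.e. |z| > 1 for every root.
Set 1 + (1.375) z + (0.646) z^2 = 0, i.e. a z^2 + b z + c = 0 with a = 0.646, b = 1.375, c = 1.
Discriminant D = b^2 - 4ac = (1.375)^2 - 4*(0.646)*1 = 1.890625 - (2.584) = -0.693375.
D < 0, so the roots are the complex-conjugate pair z = (-b +/- i sqrt(-D)) / (2a) = -1.0642 +/- 0.6445i.
For a conjugate pair |z|^2 = z * conj(z) = (product of roots) = c/a = 1/(0.646) = 1.547988, so |z| = sqrt(1.547988) = 1.2442 for both roots.
Moduli of all roots: 1.2442, 1.2442.
All moduli strictly greater than 1? Yes.
Verdict: Stationary.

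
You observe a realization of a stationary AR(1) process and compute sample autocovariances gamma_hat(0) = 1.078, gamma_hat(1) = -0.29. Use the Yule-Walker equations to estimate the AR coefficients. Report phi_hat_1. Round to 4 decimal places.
\hat\phi_{1} = -0.2690

The Yule-Walker equations for an AR(p) process read, in matrix form,
  Gamma_p phi = r_p,   with   (Gamma_p)_{ij} = gamma(|i - j|),
                       (r_p)_i = gamma(i),   i,j = 1..p.
Substitute the sample gammas (Toeplitz matrix and right-hand side of size 1):
  Gamma_p = [[1.078]]
  r_p     = [-0.29]
With p = 1 this is the single equation gamma(0) phi_1 = gamma(1):
  phi_hat_1 = gamma(1) / gamma(0) = -0.29 / 1.078 = -0.2690.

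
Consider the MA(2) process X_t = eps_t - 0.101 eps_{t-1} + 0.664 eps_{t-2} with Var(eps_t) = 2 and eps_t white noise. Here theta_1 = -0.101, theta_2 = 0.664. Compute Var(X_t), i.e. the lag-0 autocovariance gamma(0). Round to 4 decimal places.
\gamma(0) = 2.9022

For an MA(q) process X_t = eps_t + sum_i theta_i eps_{t-i} with
Var(eps_t) = sigma^2, the variance is
  gamma(0) = sigma^2 * (1 + sum_i theta_i^2).
  sum_i theta_i^2 = (-0.101)^2 + (0.664)^2 = 0.010201 + 0.440896 = 0.451097.
  gamma(0) = 2 * (1 + 0.451097) = 2 * 1.451097 = 2.902194, which rounds to 2.9022.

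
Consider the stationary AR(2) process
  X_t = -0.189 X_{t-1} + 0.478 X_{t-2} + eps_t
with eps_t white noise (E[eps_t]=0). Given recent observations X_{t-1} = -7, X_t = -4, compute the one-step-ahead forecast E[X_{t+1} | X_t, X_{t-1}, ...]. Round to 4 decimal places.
E[X_{t+1} \mid \mathcal F_t] = -2.5900

For an AR(p) model X_t = c + sum_i phi_i X_{t-i} + eps_t, the
one-step-ahead conditional mean is
  E[X_{t+1} | X_t, ...] = c + sum_i phi_i X_{t+1-i}.
Substitute known values:
  E[X_{t+1} | ...] = (-0.189) * (-4) + (0.478) * (-7)
                   = -2.5900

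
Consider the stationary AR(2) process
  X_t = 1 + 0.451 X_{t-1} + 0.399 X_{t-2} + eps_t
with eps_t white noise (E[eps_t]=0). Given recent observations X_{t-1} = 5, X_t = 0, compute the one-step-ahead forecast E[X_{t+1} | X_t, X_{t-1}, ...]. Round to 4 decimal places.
E[X_{t+1} \mid \mathcal F_t] = 2.9950

For an AR(p) model X_t = c + sum_i phi_i X_{t-i} + eps_t, the
one-step-ahead conditional mean is
  E[X_{t+1} | X_t, ...] = c + sum_i phi_i X_{t+1-i}.
Substitute known values:
  E[X_{t+1} | ...] = 1 + (0.451) * (0) + (0.399) * (5)
                   = 2.9950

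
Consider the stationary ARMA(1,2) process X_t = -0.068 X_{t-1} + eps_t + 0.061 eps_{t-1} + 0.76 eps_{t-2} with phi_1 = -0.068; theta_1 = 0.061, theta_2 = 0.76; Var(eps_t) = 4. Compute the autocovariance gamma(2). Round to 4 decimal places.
\gamma(2) = 3.0541

Multiply the model equation by X_{t-k} and take expectations. With theta_0 = psi_0 = 1 and psi_j the MA(infinity) weights, this gives
  gamma(k) - sum_i phi_i gamma(k-i) = c_k,
  c_k = sigma^2 * sum_{j=k..q} theta_j psi_{j-k}   (c_k = 0 for k > q),
using gamma(-m) = gamma(m).
psi-weights needed (psi_j = theta_j + sum_i phi_i psi_{j-i}):
  psi_1 = theta_1 + phi_1 = 0.061 + (-0.068) = -0.007
  psi_2 = theta_2 + phi_1 psi_1 = 0.76 + (-0.068)(-0.007) = 0.760476
Right-hand sides:
  c_0 = sigma^2 (1 + theta_1 psi_1 + theta_2 psi_2) = 4 * (1 + (0.061)(-0.007) + (0.76)(0.760476)) = 4 * 1.577535 = 6.310139
  c_1 = sigma^2 (theta_1 + theta_2 psi_1) = 4 * (0.061 + (0.76)(-0.007)) = 0.22272
  c_2 = sigma^2 theta_2 = 4 * (0.76) = 3.04
Equations for k = 0 and k = 1 (AR order 1):
  gamma(0) = phi_1 gamma(1) + c_0
  gamma(1) = phi_1 gamma(0) + c_1
Substituting the second into the first: gamma(0) (1 - phi_1^2) = c_0 + phi_1 c_1, so
  gamma(0) = (c_0 + phi_1 c_1) / (1 - phi_1^2) = (6.310139 + (-0.068)(0.22272)) / (1 - (-0.068)^2) = 6.294994 / 0.995376 = 6.324237.
  gamma(1) = phi_1 gamma(0) + c_1 = (-0.068)(6.324237) + (0.22272) = -0.207328.
For k = 2: gamma(2) = phi_1 gamma(1) + c_2
  = (-0.068)(-0.207328) + (3.04) = 3.054098.
Therefore gamma(2) = 3.0541 (to 4 decimal places).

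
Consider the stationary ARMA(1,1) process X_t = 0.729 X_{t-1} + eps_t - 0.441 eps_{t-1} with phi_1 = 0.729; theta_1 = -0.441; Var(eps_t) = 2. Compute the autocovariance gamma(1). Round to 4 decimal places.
\gamma(1) = 0.8341

Multiply the model equation by X_{t-k} and take expectations. With theta_0 = psi_0 = 1 and psi_j the MA(infinity) weights, this gives
  gamma(k) - sum_i phi_i gamma(k-i) = c_k,
  c_k = sigma^2 * sum_{j=k..q} theta_j psi_{j-k}   (c_k = 0 for k > q),
using gamma(-m) = gamma(m).
psi-weights needed (psi_j = theta_j + sum_i phi_i psi_{j-i}):
  psi_1 = theta_1 + phi_1 = -0.441 + (0.729) = 0.288
Right-hand sides:
  c_0 = sigma^2 (1 + theta_1 psi_1) = 2 * (1 + (-0.441)(0.288)) = 2 * 0.872992 = 1.745984
  c_1 = sigma^2 theta_1 = 2 * (-0.441) = -0.882
  c_2 = 0
Equations for k = 0 and k = 1 (AR order 1):
  gamma(0) = phi_1 gamma(1) + c_0
  gamma(1) = phi_1 gamma(0) + c_1
Substituting the second into the first: gamma(0) (1 - phi_1^2) = c_0 + phi_1 c_1, so
  gamma(0) = (c_0 + phi_1 c_1) / (1 - phi_1^2) = (1.745984 + (0.729)(-0.882)) / (1 - (0.729)^2) = 1.103006 / 0.468559 = 2.354039.
  gamma(1) = phi_1 gamma(0) + c_1 = (0.729)(2.354039) + (-0.882) = 0.834094.
Therefore gamma(1) = 0.8341 (to 4 decimal places).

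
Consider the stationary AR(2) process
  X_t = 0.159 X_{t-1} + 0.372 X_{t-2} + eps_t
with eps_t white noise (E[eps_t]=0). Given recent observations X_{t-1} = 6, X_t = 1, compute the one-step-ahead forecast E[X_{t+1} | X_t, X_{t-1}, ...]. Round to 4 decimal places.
E[X_{t+1} \mid \mathcal F_t] = 2.3910

For an AR(p) model X_t = c + sum_i phi_i X_{t-i} + eps_t, the
one-step-ahead conditional mean is
  E[X_{t+1} | X_t, ...] = c + sum_i phi_i X_{t+1-i}.
Substitute known values:
  E[X_{t+1} | ...] = (0.159) * (1) + (0.372) * (6)
                   = 2.3910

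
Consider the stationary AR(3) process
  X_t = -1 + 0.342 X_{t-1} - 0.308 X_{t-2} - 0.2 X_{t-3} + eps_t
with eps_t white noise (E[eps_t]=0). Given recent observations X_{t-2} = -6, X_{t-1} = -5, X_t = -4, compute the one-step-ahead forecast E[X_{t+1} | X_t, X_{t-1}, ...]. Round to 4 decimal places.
E[X_{t+1} \mid \mathcal F_t] = 0.3720

For an AR(p) model X_t = c + sum_i phi_i X_{t-i} + eps_t, the
one-step-ahead conditional mean is
  E[X_{t+1} | X_t, ...] = c + sum_i phi_i X_{t+1-i}.
Substitute known values:
  E[X_{t+1} | ...] = -1 + (0.342) * (-4) + (-0.308) * (-5) + (-0.2) * (-6)
                   = 0.3720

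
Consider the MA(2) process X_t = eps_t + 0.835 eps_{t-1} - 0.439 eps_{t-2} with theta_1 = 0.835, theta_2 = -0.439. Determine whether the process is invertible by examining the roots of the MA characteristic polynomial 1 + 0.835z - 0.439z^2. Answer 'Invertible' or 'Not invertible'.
\text{Not invertible}

The MA(q) characteristic polynomial is P(z) = 1 + 0.835z - 0.439z^2.
Invertibility requires all roots to lie outside the unit circle, i.e. |z| > 1 for every root.
Set 1 + (0.835) z + (-0.439) z^2 = 0, i.e. a z^2 + b z + c = 0 with a = -0.439, b = 0.835, c = 1.
Discriminant D = b^2 - 4ac = (0.835)^2 - 4*(-0.439)*1 = 0.697225 - (-1.756) = 2.453225.
D >= 0, so the roots are real: z = (-b +/- sqrt(D)) / (2a) = (-0.835 +/- 1.566277) / (-0.878).
  z_1 = (-0.835 + 1.566277) / (-0.878) = -0.8329,   |z_1| = 0.8329.
  z_2 = (-0.835 - 1.566277) / (-0.878) = 2.7349,   |z_2| = 2.7349.
Moduli of all roots: 0.8329, 2.7349.
All moduli strictly greater than 1? No.
Verdict: Not invertible.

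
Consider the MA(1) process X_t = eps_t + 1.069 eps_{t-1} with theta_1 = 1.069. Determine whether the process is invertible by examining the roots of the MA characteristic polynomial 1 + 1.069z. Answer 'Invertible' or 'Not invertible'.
\text{Not invertible}

The MA(q) characteristic polynomial is P(z) = 1 + 1.069z.
Invertibility requires all roots to lie outside the unit circle, i.e. |z| > 1 for every root.
This is linear in z: 1 + (1.069) z = 0  =>  z = -1/(1.069) = -0.935454,  |z| = 0.935454.
Moduli of all roots: 0.9355.
All moduli strictly greater than 1? No.
Verdict: Not invertible.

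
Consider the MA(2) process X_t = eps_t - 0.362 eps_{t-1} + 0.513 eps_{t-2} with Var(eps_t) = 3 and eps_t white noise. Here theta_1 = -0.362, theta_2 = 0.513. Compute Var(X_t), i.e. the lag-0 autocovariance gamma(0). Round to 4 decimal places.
\gamma(0) = 4.1826

For an MA(q) process X_t = eps_t + sum_i theta_i eps_{t-i} with
Var(eps_t) = sigma^2, the variance is
  gamma(0) = sigma^2 * (1 + sum_i theta_i^2).
  sum_i theta_i^2 = (-0.362)^2 + (0.513)^2 = 0.131044 + 0.263169 = 0.394213.
  gamma(0) = 3 * (1 + 0.394213) = 3 * 1.394213 = 4.182639, which rounds to 4.1826.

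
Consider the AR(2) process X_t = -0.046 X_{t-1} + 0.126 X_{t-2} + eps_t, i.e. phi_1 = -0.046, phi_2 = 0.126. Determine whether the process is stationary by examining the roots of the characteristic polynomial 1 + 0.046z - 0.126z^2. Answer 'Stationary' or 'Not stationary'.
\text{Stationary}

The AR(p) characteristic polynomial is P(z) = 1 + 0.046z - 0.126z^2.
Stationarity requires all roots to lie outside the unit circle, i.e. |z| > 1 for every root.
Set 1 + (0.046) z + (-0.126) z^2 = 0, i.e. a z^2 + b z + c = 0 with a = -0.126, b = 0.046, c = 1.
Discriminant D = b^2 - 4ac = (0.046)^2 - 4*(-0.126)*1 = 0.002116 - (-0.504) = 0.506116.
D >= 0, so the roots are real: z = (-b +/- sqrt(D)) / (2a) = (-0.046 +/- 0.711418) / (-0.252).
  z_1 = (-0.046 + 0.711418) / (-0.252) = -2.6405,   |z_1| = 2.6405.
  z_2 = (-0.046 - 0.711418) / (-0.252) = 3.0056,   |z_2| = 3.0056.
Moduli of all roots: 2.6405, 3.0056.
All moduli strictly greater than 1? Yes.
Verdict: Stationary.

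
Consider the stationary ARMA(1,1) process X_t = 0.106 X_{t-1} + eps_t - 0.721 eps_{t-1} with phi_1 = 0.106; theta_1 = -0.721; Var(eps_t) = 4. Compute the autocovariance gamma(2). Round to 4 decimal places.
\gamma(2) = -0.2436

Multiply the model equation by X_{t-k} and take expectations. With theta_0 = psi_0 = 1 and psi_j the MA(infinity) weights, this gives
  gamma(k) - sum_i phi_i gamma(k-i) = c_k,
  c_k = sigma^2 * sum_{j=k..q} theta_j psi_{j-k}   (c_k = 0 for k > q),
using gamma(-m) = gamma(m).
psi-weights needed (psi_j = theta_j + sum_i phi_i psi_{j-i}):
  psi_1 = theta_1 + phi_1 = -0.721 + (0.106) = -0.615
Right-hand sides:
  c_0 = sigma^2 (1 + theta_1 psi_1) = 4 * (1 + (-0.721)(-0.615)) = 4 * 1.443415 = 5.77366
  c_1 = sigma^2 theta_1 = 4 * (-0.721) = -2.884
  c_2 = 0
Equations for k = 0 and k = 1 (AR order 1):
  gamma(0) = phi_1 gamma(1) + c_0
  gamma(1) = phi_1 gamma(0) + c_1
Substituting the second into the first: gamma(0) (1 - phi_1^2) = c_0 + phi_1 c_1, so
  gamma(0) = (c_0 + phi_1 c_1) / (1 - phi_1^2) = (5.77366 + (0.106)(-2.884)) / (1 - (0.106)^2) = 5.467956 / 0.988764 = 5.530092.
  gamma(1) = phi_1 gamma(0) + c_1 = (0.106)(5.530092) + (-2.884) = -2.29781.
For k = 2 (> q): gamma(2) = phi_1 gamma(1) = (0.106)(-2.29781) = -0.243568.
Therefore gamma(2) = -0.2436 (to 4 decimal places).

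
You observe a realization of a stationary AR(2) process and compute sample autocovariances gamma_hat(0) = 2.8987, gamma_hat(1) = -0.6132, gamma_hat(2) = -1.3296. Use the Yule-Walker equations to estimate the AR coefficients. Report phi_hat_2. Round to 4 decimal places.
\hat\phi_{2} = -0.5270

The Yule-Walker equations for an AR(p) process read, in matrix form,
  Gamma_p phi = r_p,   with   (Gamma_p)_{ij} = gamma(|i - j|),
                       (r_p)_i = gamma(i),   i,j = 1..p.
Substitute the sample gammas (Toeplitz matrix and right-hand side of size 2):
  Gamma_p = [[2.8987, -0.6132], [-0.6132, 2.8987]]
  r_p     = [-0.6132, -1.3296]
Written out:
  2.8987 phi_1 - 0.6132 phi_2 = -0.6132
  -0.6132 phi_1 + 2.8987 phi_2 = -1.3296
Solve by Cramer's rule:
  det = gamma(0)^2 - gamma(1)^2 = (2.8987)^2 - (-0.6132)^2 = 8.40246169 - 0.37601424 = 8.02644745
  phi_hat_1 = [gamma(1) gamma(0) - gamma(1) gamma(2)] / det = [(-0.6132)(2.8987) - (-0.6132)(-1.3296)] / 8.02644745 = -2.59279356 / 8.02644745 = -0.323
  phi_hat_2 = [gamma(0) gamma(2) - gamma(1)^2] / det = [(2.8987)(-1.3296) - (-0.6132)^2] / 8.02644745 = -4.23012576 / 8.02644745 = -0.527
So phi_hat = [-0.3230, -0.5270].
Therefore phi_hat_2 = -0.5270.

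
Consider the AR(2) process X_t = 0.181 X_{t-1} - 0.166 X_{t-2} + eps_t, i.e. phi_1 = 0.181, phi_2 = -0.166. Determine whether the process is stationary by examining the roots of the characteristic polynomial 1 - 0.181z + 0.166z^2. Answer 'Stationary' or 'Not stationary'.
\text{Stationary}

The AR(p) characteristic polynomial is P(z) = 1 - 0.181z + 0.166z^2.
Stationarity requires all roots to lie outside the unit circle, i.e. |z| > 1 for every root.
Set 1 + (-0.181) z + (0.166) z^2 = 0, i.e. a z^2 + b z + c = 0 with a = 0.166, b = -0.181, c = 1.
Discriminant D = b^2 - 4ac = (-0.181)^2 - 4*(0.166)*1 = 0.032761 - (0.664) = -0.631239.
D < 0, so the roots are the complex-conjugate pair z = (-b +/- i sqrt(-D)) / (2a) = 0.5452 +/- 2.3931i.
For a conjugate pair |z|^2 = z * conj(z) = (product of roots) = c/a = 1/(0.166) = 6.024096, so |z| = sqrt(6.024096) = 2.4544 for both roots.
Moduli of all roots: 2.4544, 2.4544.
All moduli strictly greater than 1? Yes.
Verdict: Stationary.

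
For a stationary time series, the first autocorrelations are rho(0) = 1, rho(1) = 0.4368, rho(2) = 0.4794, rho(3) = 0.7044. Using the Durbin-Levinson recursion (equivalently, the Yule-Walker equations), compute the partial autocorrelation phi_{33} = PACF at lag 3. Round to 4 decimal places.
\phi_{33} = 0.5860

The PACF at lag k is phi_{kk}, the last component of the solution
to the Yule-Walker system G_k phi = r_k where
  (G_k)_{ij} = rho(|i - j|), (r_k)_i = rho(i), i,j = 1..k.
Equivalently, Durbin-Levinson gives phi_{kk} iteratively:
  phi_{11} = rho(1)
  phi_{kk} = [rho(k) - sum_{j=1..k-1} phi_{k-1,j} rho(k-j)]
            / [1 - sum_{j=1..k-1} phi_{k-1,j} rho(j)],
  phi_{k,j} = phi_{k-1,j} - phi_{kk} phi_{k-1,k-j},  j = 1..k-1.
Step k = 1:
  phi_11 = rho(1) = 0.4368.
Step k = 2:
  phi_22 = [rho(2) - phi_11 rho(1)] / [1 - phi_11 rho(1)] = [0.4794 - (0.4368)(0.4368)] / [1 - (0.4368)(0.4368)]
         = 0.28860576 / 0.80920576 = 0.356653.
  Update: phi_21 = phi_11 - phi_22 phi_11 = 0.4368 - (0.356653)(0.4368) = 0.281014.
Step k = 3:
  phi_33 = [rho(3) - phi_21 rho(2) - phi_22 rho(1)] / [1 - phi_21 rho(1) - phi_22 rho(2)]
    numerator   = 0.7044 - (0.281014)(0.4794) - (0.356653)(0.4368) = 0.41389585
    denominator = 1 - (0.281014)(0.4368) - (0.356653)(0.4794) = 0.70627361
  phi_33 = 0.41389585 / 0.70627361 = 0.586.
Therefore phi_{33} = 0.5860.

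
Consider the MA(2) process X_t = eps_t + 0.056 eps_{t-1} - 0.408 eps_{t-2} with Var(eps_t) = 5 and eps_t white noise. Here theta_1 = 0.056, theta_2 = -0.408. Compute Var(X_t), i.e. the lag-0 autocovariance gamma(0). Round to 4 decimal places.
\gamma(0) = 5.8480

For an MA(q) process X_t = eps_t + sum_i theta_i eps_{t-i} with
Var(eps_t) = sigma^2, the variance is
  gamma(0) = sigma^2 * (1 + sum_i theta_i^2).
  sum_i theta_i^2 = (0.056)^2 + (-0.408)^2 = 0.003136 + 0.166464 = 0.1696.
  gamma(0) = 5 * (1 + 0.1696) = 5 * 1.1696 = 5.848, which rounds to 5.8480.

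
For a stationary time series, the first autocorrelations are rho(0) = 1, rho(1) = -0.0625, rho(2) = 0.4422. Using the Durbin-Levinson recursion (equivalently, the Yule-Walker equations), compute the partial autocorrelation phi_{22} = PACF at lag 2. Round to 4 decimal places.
\phi_{22} = 0.4400

The PACF at lag k is phi_{kk}, the last component of the solution
to the Yule-Walker system G_k phi = r_k where
  (G_k)_{ij} = rho(|i - j|), (r_k)_i = rho(i), i,j = 1..k.
Equivalently, Durbin-Levinson gives phi_{kk} iteratively:
  phi_{11} = rho(1)
  phi_{kk} = [rho(k) - sum_{j=1..k-1} phi_{k-1,j} rho(k-j)]
            / [1 - sum_{j=1..k-1} phi_{k-1,j} rho(j)],
  phi_{k,j} = phi_{k-1,j} - phi_{kk} phi_{k-1,k-j},  j = 1..k-1.
Step k = 1:
  phi_11 = rho(1) = -0.0625.
Step k = 2:
  phi_22 = [rho(2) - phi_11 rho(1)] / [1 - phi_11 rho(1)] = [0.4422 - (-0.0625)(-0.0625)] / [1 - (-0.0625)(-0.0625)]
         = 0.43829375 / 0.99609375 = 0.44.
Therefore phi_{22} = 0.4400.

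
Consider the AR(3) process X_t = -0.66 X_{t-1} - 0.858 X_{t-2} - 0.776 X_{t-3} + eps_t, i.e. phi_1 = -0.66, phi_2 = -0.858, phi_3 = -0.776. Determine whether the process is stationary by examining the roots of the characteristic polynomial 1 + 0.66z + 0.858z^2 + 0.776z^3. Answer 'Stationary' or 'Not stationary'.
\text{Stationary}

The AR(p) characteristic polynomial is P(z) = 1 + 0.66z + 0.858z^2 + 0.776z^3.
Stationarity requires all roots to lie outside the unit circle, i.e. |z| > 1 for every root.
Degree 3: look for a simple real root z0 first, then factor out (1 - z/z0) and solve the remaining quadratic.
Testing z0 = -1.25: P(-1.25) = 1 + (0.66)(-1.25) + (0.858)(-1.25)^2 + (0.776)(-1.25)^3
  = 1 + (-0.825) + (1.340625) + (-1.515625) = 0.  So z_0 = -1.25 is a root, |z_0| = 1.25.
Divide out the factor (1 + 0.8 z) = (1 - z/z0) (since 1/z0 = -0.8):
  P(z) = (1 + 0.8 z)(1 + (-0.14) z + (0.97) z^2)
  [check: z-coef -0.14 - (-0.8) = 0.66; z^2-coef 0.97 - (-0.8)(-0.14) = 0.858; z^3-coef -(-0.8)(0.97) = 0.776.]
Remaining roots from the quadratic factor 1 + (-0.14) z + (0.97) z^2:
  Set 1 + (-0.14) z + (0.97) z^2 = 0, i.e. a z^2 + b z + c = 0 with a = 0.97, b = -0.14, c = 1.
  Discriminant D = b^2 - 4ac = (-0.14)^2 - 4*(0.97)*1 = 0.0196 - (3.88) = -3.8604.
  D < 0, so the roots are the complex-conjugate pair z = (-b +/- i sqrt(-D)) / (2a) = 0.0722 +/- 1.0128i.
  For a conjugate pair |z|^2 = z * conj(z) = (product of roots) = c/a = 1/(0.97) = 1.030928, so |z| = sqrt(1.030928) = 1.0153 for both roots.
Moduli of all roots: 1.2500, 1.0153, 1.0153.
All moduli strictly greater than 1? Yes.
Verdict: Stationary.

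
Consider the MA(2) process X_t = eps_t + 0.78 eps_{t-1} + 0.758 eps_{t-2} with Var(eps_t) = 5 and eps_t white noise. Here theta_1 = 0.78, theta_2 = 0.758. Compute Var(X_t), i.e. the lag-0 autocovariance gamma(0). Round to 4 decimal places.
\gamma(0) = 10.9148

For an MA(q) process X_t = eps_t + sum_i theta_i eps_{t-i} with
Var(eps_t) = sigma^2, the variance is
  gamma(0) = sigma^2 * (1 + sum_i theta_i^2).
  sum_i theta_i^2 = (0.78)^2 + (0.758)^2 = 0.6084 + 0.574564 = 1.182964.
  gamma(0) = 5 * (1 + 1.182964) = 5 * 2.182964 = 10.91482, which rounds to 10.9148.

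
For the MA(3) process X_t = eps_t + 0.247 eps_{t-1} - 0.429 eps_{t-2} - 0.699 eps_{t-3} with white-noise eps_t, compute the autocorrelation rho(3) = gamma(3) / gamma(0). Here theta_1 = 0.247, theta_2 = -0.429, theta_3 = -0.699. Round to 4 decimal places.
\rho(3) = -0.4032

For an MA(q) process with theta_0 = 1, the autocovariance is
  gamma(k) = sigma^2 * sum_{i=0..q-k} theta_i * theta_{i+k},
and rho(k) = gamma(k) / gamma(0). Sigma^2 cancels.
  numerator   = (1)*(-0.699) = -0.699.
  denominator = (1)^2 + (0.247)^2 + (-0.429)^2 + (-0.699)^2 = 1.733651.
  rho(3) = -0.699 / 1.733651 = -0.4032.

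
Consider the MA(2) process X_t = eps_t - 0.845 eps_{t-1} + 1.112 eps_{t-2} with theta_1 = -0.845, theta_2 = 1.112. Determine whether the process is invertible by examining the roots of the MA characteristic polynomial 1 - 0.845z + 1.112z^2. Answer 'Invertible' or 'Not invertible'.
\text{Not invertible}

The MA(q) characteristic polynomial is P(z) = 1 - 0.845z + 1.112z^2.
Invertibility requires all roots to lie outside the unit circle, i.e. |z| > 1 for every root.
Set 1 + (-0.845) z + (1.112) z^2 = 0, i.e. a z^2 + b z + c = 0 with a = 1.112, b = -0.845, c = 1.
Discriminant D = b^2 - 4ac = (-0.845)^2 - 4*(1.112)*1 = 0.714025 - (4.448) = -3.733975.
D < 0, so the roots are the complex-conjugate pair z = (-b +/- i sqrt(-D)) / (2a) = 0.3799 +/- 0.8689i.
For a conjugate pair |z|^2 = z * conj(z) = (product of roots) = c/a = 1/(1.112) = 0.899281, so |z| = sqrt(0.899281) = 0.9483 for both roots.
Moduli of all roots: 0.9483, 0.9483.
All moduli strictly greater than 1? No.
Verdict: Not invertible.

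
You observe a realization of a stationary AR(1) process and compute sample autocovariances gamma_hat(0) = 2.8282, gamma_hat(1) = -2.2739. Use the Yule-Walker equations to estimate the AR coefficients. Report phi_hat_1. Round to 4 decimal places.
\hat\phi_{1} = -0.8040

The Yule-Walker equations for an AR(p) process read, in matrix form,
  Gamma_p phi = r_p,   with   (Gamma_p)_{ij} = gamma(|i - j|),
                       (r_p)_i = gamma(i),   i,j = 1..p.
Substitute the sample gammas (Toeplitz matrix and right-hand side of size 1):
  Gamma_p = [[2.8282]]
  r_p     = [-2.2739]
With p = 1 this is the single equation gamma(0) phi_1 = gamma(1):
  phi_hat_1 = gamma(1) / gamma(0) = -2.2739 / 2.8282 = -0.8040.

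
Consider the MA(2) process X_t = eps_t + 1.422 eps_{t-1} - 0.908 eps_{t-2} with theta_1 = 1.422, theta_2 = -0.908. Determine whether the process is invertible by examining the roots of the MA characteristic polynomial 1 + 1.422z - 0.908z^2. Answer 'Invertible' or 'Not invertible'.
\text{Not invertible}

The MA(q) characteristic polynomial is P(z) = 1 + 1.422z - 0.908z^2.
Invertibility requires all roots to lie outside the unit circle, i.e. |z| > 1 for every root.
Set 1 + (1.422) z + (-0.908) z^2 = 0, i.e. a z^2 + b z + c = 0 with a = -0.908, b = 1.422, c = 1.
Discriminant D = b^2 - 4ac = (1.422)^2 - 4*(-0.908)*1 = 2.022084 - (-3.632) = 5.654084.
D >= 0, so the roots are real: z = (-b +/- sqrt(D)) / (2a) = (-1.422 +/- 2.377832) / (-1.816).
  z_1 = (-1.422 + 2.377832) / (-1.816) = -0.5263,   |z_1| = 0.5263.
  z_2 = (-1.422 - 2.377832) / (-1.816) = 2.0924,   |z_2| = 2.0924.
Moduli of all roots: 0.5263, 2.0924.
All moduli strictly greater than 1? No.
Verdict: Not invertible.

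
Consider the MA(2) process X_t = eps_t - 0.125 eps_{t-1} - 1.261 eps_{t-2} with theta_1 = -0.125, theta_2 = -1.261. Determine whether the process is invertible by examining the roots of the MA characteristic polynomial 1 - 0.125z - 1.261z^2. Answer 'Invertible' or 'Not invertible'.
\text{Not invertible}

The MA(q) characteristic polynomial is P(z) = 1 - 0.125z - 1.261z^2.
Invertibility requires all roots to lie outside the unit circle, i.e. |z| > 1 for every root.
Set 1 + (-0.125) z + (-1.261) z^2 = 0, i.e. a z^2 + b z + c = 0 with a = -1.261, b = -0.125, c = 1.
Discriminant D = b^2 - 4ac = (-0.125)^2 - 4*(-1.261)*1 = 0.015625 - (-5.044) = 5.059625.
D >= 0, so the roots are real: z = (-b +/- sqrt(D)) / (2a) = (0.125 +/- 2.249361) / (-2.522).
  z_1 = (0.125 + 2.249361) / (-2.522) = -0.9415,   |z_1| = 0.9415.
  z_2 = (0.125 - 2.249361) / (-2.522) = 0.8423,   |z_2| = 0.8423.
Moduli of all roots: 0.9415, 0.8423.
All moduli strictly greater than 1? No.
Verdict: Not invertible.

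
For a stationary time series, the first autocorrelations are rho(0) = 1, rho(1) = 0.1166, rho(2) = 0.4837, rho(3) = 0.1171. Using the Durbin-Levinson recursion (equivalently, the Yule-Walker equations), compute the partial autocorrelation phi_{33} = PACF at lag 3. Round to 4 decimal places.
\phi_{33} = 0.0420

The PACF at lag k is phi_{kk}, the last component of the solution
to the Yule-Walker system G_k phi = r_k where
  (G_k)_{ij} = rho(|i - j|), (r_k)_i = rho(i), i,j = 1..k.
Equivalently, Durbin-Levinson gives phi_{kk} iteratively:
  phi_{11} = rho(1)
  phi_{kk} = [rho(k) - sum_{j=1..k-1} phi_{k-1,j} rho(k-j)]
            / [1 - sum_{j=1..k-1} phi_{k-1,j} rho(j)],
  phi_{k,j} = phi_{k-1,j} - phi_{kk} phi_{k-1,k-j},  j = 1..k-1.
Step k = 1:
  phi_11 = rho(1) = 0.1166.
Step k = 2:
  phi_22 = [rho(2) - phi_11 rho(1)] / [1 - phi_11 rho(1)] = [0.4837 - (0.1166)(0.1166)] / [1 - (0.1166)(0.1166)]
         = 0.47010444 / 0.98640444 = 0.476584.
  Update: phi_21 = phi_11 - phi_22 phi_11 = 0.1166 - (0.476584)(0.1166) = 0.06103.
Step k = 3:
  phi_33 = [rho(3) - phi_21 rho(2) - phi_22 rho(1)] / [1 - phi_21 rho(1) - phi_22 rho(2)]
    numerator   = 0.1171 - (0.06103)(0.4837) - (0.476584)(0.1166) = 0.03200995
    denominator = 1 - (0.06103)(0.1166) - (0.476584)(0.4837) = 0.76236025
  phi_33 = 0.03200995 / 0.76236025 = 0.042.
Therefore phi_{33} = 0.0420.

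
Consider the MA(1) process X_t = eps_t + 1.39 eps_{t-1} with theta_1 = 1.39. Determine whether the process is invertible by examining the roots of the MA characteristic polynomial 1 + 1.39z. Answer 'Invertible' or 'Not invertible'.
\text{Not invertible}

The MA(q) characteristic polynomial is P(z) = 1 + 1.39z.
Invertibility requires all roots to lie outside the unit circle, i.e. |z| > 1 for every root.
This is linear in z: 1 + (1.39) z = 0  =>  z = -1/(1.39) = -0.719424,  |z| = 0.719424.
Moduli of all roots: 0.7194.
All moduli strictly greater than 1? No.
Verdict: Not invertible.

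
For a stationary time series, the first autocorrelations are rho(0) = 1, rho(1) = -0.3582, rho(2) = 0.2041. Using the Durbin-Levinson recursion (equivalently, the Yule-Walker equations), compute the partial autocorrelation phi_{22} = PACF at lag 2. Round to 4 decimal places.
\phi_{22} = 0.0869

The PACF at lag k is phi_{kk}, the last component of the solution
to the Yule-Walker system G_k phi = r_k where
  (G_k)_{ij} = rho(|i - j|), (r_k)_i = rho(i), i,j = 1..k.
Equivalently, Durbin-Levinson gives phi_{kk} iteratively:
  phi_{11} = rho(1)
  phi_{kk} = [rho(k) - sum_{j=1..k-1} phi_{k-1,j} rho(k-j)]
            / [1 - sum_{j=1..k-1} phi_{k-1,j} rho(j)],
  phi_{k,j} = phi_{k-1,j} - phi_{kk} phi_{k-1,k-j},  j = 1..k-1.
Step k = 1:
  phi_11 = rho(1) = -0.3582.
Step k = 2:
  phi_22 = [rho(2) - phi_11 rho(1)] / [1 - phi_11 rho(1)] = [0.2041 - (-0.3582)(-0.3582)] / [1 - (-0.3582)(-0.3582)]
         = 0.07579276 / 0.87169276 = 0.0869.
Therefore phi_{22} = 0.0869.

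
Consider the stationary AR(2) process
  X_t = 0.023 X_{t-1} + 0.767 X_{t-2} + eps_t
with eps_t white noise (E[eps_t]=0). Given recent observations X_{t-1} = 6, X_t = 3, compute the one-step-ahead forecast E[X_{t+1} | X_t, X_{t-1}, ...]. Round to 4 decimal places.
E[X_{t+1} \mid \mathcal F_t] = 4.6710

For an AR(p) model X_t = c + sum_i phi_i X_{t-i} + eps_t, the
one-step-ahead conditional mean is
  E[X_{t+1} | X_t, ...] = c + sum_i phi_i X_{t+1-i}.
Substitute known values:
  E[X_{t+1} | ...] = (0.023) * (3) + (0.767) * (6)
                   = 4.6710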